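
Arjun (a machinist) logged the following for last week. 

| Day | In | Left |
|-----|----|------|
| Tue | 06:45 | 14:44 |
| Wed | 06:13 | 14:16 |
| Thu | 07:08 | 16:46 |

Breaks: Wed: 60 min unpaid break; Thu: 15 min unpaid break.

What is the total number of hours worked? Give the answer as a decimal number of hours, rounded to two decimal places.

24.42 hours

Tue: 06:45–14:44 = 7 h 59 min
Wed: 06:13–14:16 = 8 h 3 min; less 60 min break → 7 h 3 min
Thu: 07:08–16:46 = 9 h 38 min; less 15 min break → 9 h 23 min
Total: 7 h 59 min + 7 h 3 min + 9 h 23 min = 24 h 25 min.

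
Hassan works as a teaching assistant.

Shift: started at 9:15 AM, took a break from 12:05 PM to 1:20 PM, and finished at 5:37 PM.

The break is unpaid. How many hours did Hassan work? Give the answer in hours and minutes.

Shift: 9:15 AM–5:37 PM = 8 h 22 min; less 75 min break → 7 h 7 min

7 h 7 min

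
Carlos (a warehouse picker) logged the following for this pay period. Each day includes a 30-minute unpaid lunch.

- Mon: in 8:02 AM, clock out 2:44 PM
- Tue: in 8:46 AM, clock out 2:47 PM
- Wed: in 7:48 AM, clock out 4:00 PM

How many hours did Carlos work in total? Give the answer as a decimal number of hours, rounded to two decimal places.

19.42 hours

Mon: 8:02 AM–2:44 PM = 6 h 42 min; less 30 min break → 6 h 12 min
Tue: 8:46 AM–2:47 PM = 6 h 1 min; less 30 min break → 5 h 31 min
Wed: 7:48 AM–4:00 PM = 8 h 12 min; less 30 min break → 7 h 42 min
Total: 6 h 12 min + 5 h 31 min + 7 h 42 min = 19 h 25 min.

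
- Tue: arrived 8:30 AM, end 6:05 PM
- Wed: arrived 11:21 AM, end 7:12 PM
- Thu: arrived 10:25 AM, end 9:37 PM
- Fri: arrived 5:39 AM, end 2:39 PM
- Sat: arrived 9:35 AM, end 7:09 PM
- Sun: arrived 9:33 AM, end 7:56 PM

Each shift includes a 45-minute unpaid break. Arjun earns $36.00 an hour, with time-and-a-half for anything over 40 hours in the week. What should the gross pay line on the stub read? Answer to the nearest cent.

Tue: 8:30 AM–6:05 PM = 9 h 35 min; less 45 min break → 8 h 50 min
Wed: 11:21 AM–7:12 PM = 7 h 51 min; less 45 min break → 7 h 6 min
Thu: 10:25 AM–9:37 PM = 11 h 12 min; less 45 min break → 10 h 27 min
Fri: 5:39 AM–2:39 PM = 9 h 0 min; less 45 min break → 8 h 15 min
Sat: 9:35 AM–7:09 PM = 9 h 34 min; less 45 min break → 8 h 49 min
Sun: 9:33 AM–7:56 PM = 10 h 23 min; less 45 min break → 9 h 38 min
Total worked: 53 h 5 min = 3185 min.
Regular 40 h 0 min = 2400 min at $36.00/h; overtime 13 h 5 min = 785 min at $54.00/h.
Pay = (2400 × $36.00 + 785 × $54.00) ÷ 60 = $2146.50.

$2146.50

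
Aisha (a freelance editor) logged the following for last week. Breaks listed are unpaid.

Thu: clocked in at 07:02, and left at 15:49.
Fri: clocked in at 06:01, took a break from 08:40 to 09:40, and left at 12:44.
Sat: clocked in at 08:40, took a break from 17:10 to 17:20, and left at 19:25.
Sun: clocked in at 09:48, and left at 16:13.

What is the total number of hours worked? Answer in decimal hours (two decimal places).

Thu: 07:02–15:49 = 8 h 47 min
Fri: 06:01–12:44 = 6 h 43 min; less 60 min break → 5 h 43 min
Sat: 08:40–19:25 = 10 h 45 min; less 10 min break → 10 h 35 min
Sun: 09:48–16:13 = 6 h 25 min
Total: 8 h 47 min + 5 h 43 min + 10 h 35 min + 6 h 25 min = 31 h 30 min.

31.50 hours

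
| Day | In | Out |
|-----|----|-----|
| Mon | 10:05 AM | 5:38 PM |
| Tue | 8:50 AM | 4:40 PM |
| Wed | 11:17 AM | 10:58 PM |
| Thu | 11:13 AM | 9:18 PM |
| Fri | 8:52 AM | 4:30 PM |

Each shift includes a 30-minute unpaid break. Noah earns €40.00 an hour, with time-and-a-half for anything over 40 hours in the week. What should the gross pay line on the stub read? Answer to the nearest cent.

€1737.00

Mon: 10:05 AM–5:38 PM = 7 h 33 min; less 30 min break → 7 h 3 min
Tue: 8:50 AM–4:40 PM = 7 h 50 min; less 30 min break → 7 h 20 min
Wed: 11:17 AM–10:58 PM = 11 h 41 min; less 30 min break → 11 h 11 min
Thu: 11:13 AM–9:18 PM = 10 h 5 min; less 30 min break → 9 h 35 min
Fri: 8:52 AM–4:30 PM = 7 h 38 min; less 30 min break → 7 h 8 min
Total worked: 42 h 17 min = 2537 min.
Regular 40 h 0 min = 2400 min at €40.00/h; overtime 2 h 17 min = 137 min at €60.00/h.
Pay = (2400 × €40.00 + 137 × €60.00) ÷ 60 = €1737.00.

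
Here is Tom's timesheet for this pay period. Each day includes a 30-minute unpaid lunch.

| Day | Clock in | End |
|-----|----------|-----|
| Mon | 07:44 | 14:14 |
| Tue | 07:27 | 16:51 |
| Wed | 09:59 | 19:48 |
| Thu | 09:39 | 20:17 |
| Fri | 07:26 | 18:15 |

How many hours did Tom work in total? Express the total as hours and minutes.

Mon: 07:44–14:14 = 6 h 30 min; less 30 min break → 6 h 0 min
Tue: 07:27–16:51 = 9 h 24 min; less 30 min break → 8 h 54 min
Wed: 09:59–19:48 = 9 h 49 min; less 30 min break → 9 h 19 min
Thu: 09:39–20:17 = 10 h 38 min; less 30 min break → 10 h 8 min
Fri: 07:26–18:15 = 10 h 49 min; less 30 min break → 10 h 19 min
Total: 6 h 0 min + 8 h 54 min + 9 h 19 min + 10 h 8 min + 10 h 19 min = 44 h 40 min.

44 h 40 min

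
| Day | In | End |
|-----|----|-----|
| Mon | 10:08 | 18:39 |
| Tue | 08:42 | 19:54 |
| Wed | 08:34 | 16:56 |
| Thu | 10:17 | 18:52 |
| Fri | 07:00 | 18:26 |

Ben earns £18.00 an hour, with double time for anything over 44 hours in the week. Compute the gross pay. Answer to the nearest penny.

£939.60

Mon: 10:08–18:39 = 8 h 31 min
Tue: 08:42–19:54 = 11 h 12 min
Wed: 08:34–16:56 = 8 h 22 min
Thu: 10:17–18:52 = 8 h 35 min
Fri: 07:00–18:26 = 11 h 26 min
Total worked: 48 h 6 min = 2886 min.
Regular 44 h 0 min = 2640 min at £18.00/h; overtime 4 h 6 min = 246 min at £36.00/h.
Pay = (2640 × £18.00 + 246 × £36.00) ÷ 60 = £939.60.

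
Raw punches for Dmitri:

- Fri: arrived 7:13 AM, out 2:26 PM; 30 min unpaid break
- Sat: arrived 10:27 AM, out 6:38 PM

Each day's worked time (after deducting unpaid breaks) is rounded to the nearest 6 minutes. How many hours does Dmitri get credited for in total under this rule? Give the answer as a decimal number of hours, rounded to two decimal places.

14.90 hours

Fri: 7:13 AM–2:26 PM = 7 h 13 min − 30 min = 6 h 43 min → rounds to 6 h 42 min
Sat: 10:27 AM–6:38 PM = 8 h 11 min → rounds to 8 h 12 min
Total credited: 14 h 54 min.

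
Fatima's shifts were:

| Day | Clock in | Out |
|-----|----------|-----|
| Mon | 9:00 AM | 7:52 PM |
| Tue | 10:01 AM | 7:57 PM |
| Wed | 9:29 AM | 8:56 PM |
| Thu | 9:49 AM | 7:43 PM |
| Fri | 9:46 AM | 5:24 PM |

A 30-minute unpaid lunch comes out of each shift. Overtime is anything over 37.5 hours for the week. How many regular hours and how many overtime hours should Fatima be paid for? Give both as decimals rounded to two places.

Regular 37.50 hours, overtime 9.78 hours

Mon: 9:00 AM–7:52 PM = 10 h 52 min; less 30 min break → 10 h 22 min
Tue: 10:01 AM–7:57 PM = 9 h 56 min; less 30 min break → 9 h 26 min
Wed: 9:29 AM–8:56 PM = 11 h 27 min; less 30 min break → 10 h 57 min
Thu: 9:49 AM–7:43 PM = 9 h 54 min; less 30 min break → 9 h 24 min
Fri: 9:46 AM–5:24 PM = 7 h 38 min; less 30 min break → 7 h 8 min
Total worked: 47 h 17 min = 47.28 h.
Threshold 37.5 h → overtime 9 h 47 min, regular 37 h 30 min.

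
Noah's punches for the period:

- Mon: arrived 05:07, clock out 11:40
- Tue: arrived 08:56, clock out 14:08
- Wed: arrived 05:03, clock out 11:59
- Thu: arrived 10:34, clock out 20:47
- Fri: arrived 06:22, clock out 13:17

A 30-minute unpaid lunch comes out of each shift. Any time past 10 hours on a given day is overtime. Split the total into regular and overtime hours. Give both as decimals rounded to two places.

Mon: 05:07–11:40 = 6 h 33 min; less 30 min break → 6 h 3 min
Tue: 08:56–14:08 = 5 h 12 min; less 30 min break → 4 h 42 min
Wed: 05:03–11:59 = 6 h 56 min; less 30 min break → 6 h 26 min
Thu: 10:34–20:47 = 10 h 13 min; less 30 min break → 9 h 43 min
Fri: 06:22–13:17 = 6 h 55 min; less 30 min break → 6 h 25 min
Mon reg 6 h 3 min / OT 0 h 0 min; Tue reg 4 h 42 min / OT 0 h 0 min; Wed reg 6 h 26 min / OT 0 h 0 min; Thu reg 9 h 43 min / OT 0 h 0 min; Fri reg 6 h 25 min / OT 0 h 0 min.
Totals: regular 33 h 19 min, overtime 0 h 0 min.

Regular 33.32 hours, overtime 0.00 hours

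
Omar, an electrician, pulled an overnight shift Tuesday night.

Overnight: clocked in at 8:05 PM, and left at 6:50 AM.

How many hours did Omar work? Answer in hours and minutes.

10 h 45 min

Overnight: 8:05 PM → midnight = 3 h 55 min; midnight → 6:50 AM = 6 h 50 min; span 10 h 45 min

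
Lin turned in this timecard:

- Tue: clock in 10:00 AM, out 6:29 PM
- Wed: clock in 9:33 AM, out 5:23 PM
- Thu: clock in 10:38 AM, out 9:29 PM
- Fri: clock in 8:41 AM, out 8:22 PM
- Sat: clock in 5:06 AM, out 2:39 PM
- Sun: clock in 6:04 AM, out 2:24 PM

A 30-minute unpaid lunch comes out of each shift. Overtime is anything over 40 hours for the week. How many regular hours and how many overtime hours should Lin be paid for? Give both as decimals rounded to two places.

Tue: 10:00 AM–6:29 PM = 8 h 29 min; less 30 min break → 7 h 59 min
Wed: 9:33 AM–5:23 PM = 7 h 50 min; less 30 min break → 7 h 20 min
Thu: 10:38 AM–9:29 PM = 10 h 51 min; less 30 min break → 10 h 21 min
Fri: 8:41 AM–8:22 PM = 11 h 41 min; less 30 min break → 11 h 11 min
Sat: 5:06 AM–2:39 PM = 9 h 33 min; less 30 min break → 9 h 3 min
Sun: 6:04 AM–2:24 PM = 8 h 20 min; less 30 min break → 7 h 50 min
Total worked: 53 h 44 min = 53.73 h.
Threshold 40 h → overtime 13 h 44 min, regular 40 h 0 min.

Regular 40.00 hours, overtime 13.73 hours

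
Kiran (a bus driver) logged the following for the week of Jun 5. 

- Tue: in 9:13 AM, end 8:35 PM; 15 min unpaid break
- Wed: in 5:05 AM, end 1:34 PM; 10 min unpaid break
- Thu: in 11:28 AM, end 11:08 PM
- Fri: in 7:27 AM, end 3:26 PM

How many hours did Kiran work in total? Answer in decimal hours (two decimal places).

Tue: 9:13 AM–8:35 PM = 11 h 22 min; less 15 min break → 11 h 7 min
Wed: 5:05 AM–1:34 PM = 8 h 29 min; less 10 min break → 8 h 19 min
Thu: 11:28 AM–11:08 PM = 11 h 40 min
Fri: 7:27 AM–3:26 PM = 7 h 59 min
Total: 11 h 7 min + 8 h 19 min + 11 h 40 min + 7 h 59 min = 39 h 5 min.

39.08 hours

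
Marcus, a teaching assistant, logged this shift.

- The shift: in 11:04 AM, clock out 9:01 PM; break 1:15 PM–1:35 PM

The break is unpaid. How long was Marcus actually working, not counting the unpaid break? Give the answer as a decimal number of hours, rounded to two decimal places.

The shift: 11:04 AM–9:01 PM = 9 h 57 min; less 20 min break → 9 h 37 min

9.62 hours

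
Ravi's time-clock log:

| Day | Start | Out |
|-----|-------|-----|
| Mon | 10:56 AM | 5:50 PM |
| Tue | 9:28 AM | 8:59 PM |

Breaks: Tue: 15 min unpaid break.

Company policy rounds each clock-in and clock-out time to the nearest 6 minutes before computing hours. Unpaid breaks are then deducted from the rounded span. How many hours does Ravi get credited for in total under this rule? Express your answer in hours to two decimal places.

18.15 hours

Mon: in 10:56 AM→10:54 AM, out 5:50 PM→5:48 PM; 6 h 54 min
Tue: in 9:28 AM→9:30 AM, out 8:59 PM→9:00 PM; 11 h 30 min − 15 min = 11 h 15 min
Total credited: 18 h 9 min.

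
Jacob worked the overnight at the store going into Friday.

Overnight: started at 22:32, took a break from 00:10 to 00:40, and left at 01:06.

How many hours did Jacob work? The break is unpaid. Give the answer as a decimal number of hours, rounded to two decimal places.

Overnight: 22:32 → midnight = 1 h 28 min; midnight → 01:06 = 1 h 6 min; span 2 h 34 min; less 30 min break → 2 h 4 min

2.07 hours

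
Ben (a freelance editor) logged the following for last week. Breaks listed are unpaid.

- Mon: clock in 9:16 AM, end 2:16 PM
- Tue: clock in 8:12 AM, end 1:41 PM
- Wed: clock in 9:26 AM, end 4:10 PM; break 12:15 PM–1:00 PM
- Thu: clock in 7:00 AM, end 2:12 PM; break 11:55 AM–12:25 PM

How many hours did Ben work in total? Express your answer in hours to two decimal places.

Mon: 9:16 AM–2:16 PM = 5 h 0 min
Tue: 8:12 AM–1:41 PM = 5 h 29 min
Wed: 9:26 AM–4:10 PM = 6 h 44 min; less 45 min break → 5 h 59 min
Thu: 7:00 AM–2:12 PM = 7 h 12 min; less 30 min break → 6 h 42 min
Total: 5 h 0 min + 5 h 29 min + 5 h 59 min + 6 h 42 min = 23 h 10 min.

23.17 hours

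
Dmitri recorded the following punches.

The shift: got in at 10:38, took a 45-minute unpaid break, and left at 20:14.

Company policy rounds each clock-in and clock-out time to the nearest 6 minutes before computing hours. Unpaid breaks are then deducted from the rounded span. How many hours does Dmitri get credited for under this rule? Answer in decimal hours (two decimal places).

8.85 hours

The shift: in 10:38→10:36, out 20:14→20:12; 9 h 36 min − 45 min = 8 h 51 min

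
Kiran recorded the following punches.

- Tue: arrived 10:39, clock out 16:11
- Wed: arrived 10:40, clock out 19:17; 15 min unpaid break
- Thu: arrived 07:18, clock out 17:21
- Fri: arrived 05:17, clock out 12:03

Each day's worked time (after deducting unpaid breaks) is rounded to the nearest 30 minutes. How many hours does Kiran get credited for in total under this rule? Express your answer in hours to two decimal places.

31.00 hours

Tue: 10:39–16:11 = 5 h 32 min → rounds to 5 h 30 min
Wed: 10:40–19:17 = 8 h 37 min − 15 min = 8 h 22 min → rounds to 8 h 30 min
Thu: 07:18–17:21 = 10 h 3 min → rounds to 10 h 0 min
Fri: 05:17–12:03 = 6 h 46 min → rounds to 7 h 0 min
Total credited: 31 h 0 min.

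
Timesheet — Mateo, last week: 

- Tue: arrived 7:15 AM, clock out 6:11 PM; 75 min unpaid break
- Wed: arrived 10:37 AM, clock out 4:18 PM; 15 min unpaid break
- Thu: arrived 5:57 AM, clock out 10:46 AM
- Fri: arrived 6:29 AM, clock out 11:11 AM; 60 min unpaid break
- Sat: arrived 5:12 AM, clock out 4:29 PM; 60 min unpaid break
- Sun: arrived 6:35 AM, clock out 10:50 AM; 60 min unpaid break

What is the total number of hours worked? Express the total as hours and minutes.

37 h 10 min

Tue: 7:15 AM–6:11 PM = 10 h 56 min; less 75 min break → 9 h 41 min
Wed: 10:37 AM–4:18 PM = 5 h 41 min; less 15 min break → 5 h 26 min
Thu: 5:57 AM–10:46 AM = 4 h 49 min
Fri: 6:29 AM–11:11 AM = 4 h 42 min; less 60 min break → 3 h 42 min
Sat: 5:12 AM–4:29 PM = 11 h 17 min; less 60 min break → 10 h 17 min
Sun: 6:35 AM–10:50 AM = 4 h 15 min; less 60 min break → 3 h 15 min
Total: 9 h 41 min + 5 h 26 min + 4 h 49 min + 3 h 42 min + 10 h 17 min + 3 h 15 min = 37 h 10 min.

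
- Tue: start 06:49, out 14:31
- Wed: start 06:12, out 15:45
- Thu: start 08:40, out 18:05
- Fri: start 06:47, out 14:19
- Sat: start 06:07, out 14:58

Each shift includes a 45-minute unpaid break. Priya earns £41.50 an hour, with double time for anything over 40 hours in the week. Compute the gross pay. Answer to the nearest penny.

Tue: 06:49–14:31 = 7 h 42 min; less 45 min break → 6 h 57 min
Wed: 06:12–15:45 = 9 h 33 min; less 45 min break → 8 h 48 min
Thu: 08:40–18:05 = 9 h 25 min; less 45 min break → 8 h 40 min
Fri: 06:47–14:19 = 7 h 32 min; less 45 min break → 6 h 47 min
Sat: 06:07–14:58 = 8 h 51 min; less 45 min break → 8 h 6 min
Total worked: 39 h 18 min = 2358 min.
Regular 39 h 18 min = 2358 min at £41.50/h; overtime 0 h 0 min = 0 min at £83.00/h.
Pay = (2358 × £41.50 + 0 × £83.00) ÷ 60 = £1630.95.

£1630.95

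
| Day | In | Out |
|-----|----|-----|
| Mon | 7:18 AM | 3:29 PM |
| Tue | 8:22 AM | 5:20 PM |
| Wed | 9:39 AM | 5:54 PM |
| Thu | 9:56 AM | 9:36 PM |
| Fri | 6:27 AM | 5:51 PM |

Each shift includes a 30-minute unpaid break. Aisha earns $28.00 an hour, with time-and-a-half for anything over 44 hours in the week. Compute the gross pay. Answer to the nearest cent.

$1314.60

Mon: 7:18 AM–3:29 PM = 8 h 11 min; less 30 min break → 7 h 41 min
Tue: 8:22 AM–5:20 PM = 8 h 58 min; less 30 min break → 8 h 28 min
Wed: 9:39 AM–5:54 PM = 8 h 15 min; less 30 min break → 7 h 45 min
Thu: 9:56 AM–9:36 PM = 11 h 40 min; less 30 min break → 11 h 10 min
Fri: 6:27 AM–5:51 PM = 11 h 24 min; less 30 min break → 10 h 54 min
Total worked: 45 h 58 min = 2758 min.
Regular 44 h 0 min = 2640 min at $28.00/h; overtime 1 h 58 min = 118 min at $42.00/h.
Pay = (2640 × $28.00 + 118 × $42.00) ÷ 60 = $1314.60.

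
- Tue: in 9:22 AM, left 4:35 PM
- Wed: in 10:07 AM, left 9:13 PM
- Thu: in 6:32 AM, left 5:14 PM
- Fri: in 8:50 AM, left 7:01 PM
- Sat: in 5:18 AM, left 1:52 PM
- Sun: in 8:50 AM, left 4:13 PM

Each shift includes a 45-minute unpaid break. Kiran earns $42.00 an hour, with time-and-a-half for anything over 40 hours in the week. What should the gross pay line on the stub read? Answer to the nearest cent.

Tue: 9:22 AM–4:35 PM = 7 h 13 min; less 45 min break → 6 h 28 min
Wed: 10:07 AM–9:13 PM = 11 h 6 min; less 45 min break → 10 h 21 min
Thu: 6:32 AM–5:14 PM = 10 h 42 min; less 45 min break → 9 h 57 min
Fri: 8:50 AM–7:01 PM = 10 h 11 min; less 45 min break → 9 h 26 min
Sat: 5:18 AM–1:52 PM = 8 h 34 min; less 45 min break → 7 h 49 min
Sun: 8:50 AM–4:13 PM = 7 h 23 min; less 45 min break → 6 h 38 min
Total worked: 50 h 39 min = 3039 min.
Regular 40 h 0 min = 2400 min at $42.00/h; overtime 10 h 39 min = 639 min at $63.00/h.
Pay = (2400 × $42.00 + 639 × $63.00) ÷ 60 = $2350.95.

$2350.95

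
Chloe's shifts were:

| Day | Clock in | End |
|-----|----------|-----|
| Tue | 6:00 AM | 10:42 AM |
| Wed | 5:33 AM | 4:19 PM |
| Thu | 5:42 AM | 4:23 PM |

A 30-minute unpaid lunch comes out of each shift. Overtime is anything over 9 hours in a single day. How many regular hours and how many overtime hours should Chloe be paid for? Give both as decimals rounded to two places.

Tue: 6:00 AM–10:42 AM = 4 h 42 min; less 30 min break → 4 h 12 min
Wed: 5:33 AM–4:19 PM = 10 h 46 min; less 30 min break → 10 h 16 min
Thu: 5:42 AM–4:23 PM = 10 h 41 min; less 30 min break → 10 h 11 min
Tue reg 4 h 12 min / OT 0 h 0 min; Wed reg 9 h 0 min / OT 1 h 16 min; Thu reg 9 h 0 min / OT 1 h 11 min.
Totals: regular 22 h 12 min, overtime 2 h 27 min.

Regular 22.20 hours, overtime 2.45 hours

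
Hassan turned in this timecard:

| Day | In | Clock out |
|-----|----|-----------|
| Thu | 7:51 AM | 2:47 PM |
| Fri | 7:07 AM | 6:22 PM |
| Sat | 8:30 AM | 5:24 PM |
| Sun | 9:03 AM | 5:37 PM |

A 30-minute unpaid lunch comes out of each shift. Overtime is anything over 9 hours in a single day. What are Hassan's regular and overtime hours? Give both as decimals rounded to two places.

Regular 31.90 hours, overtime 1.75 hours

Thu: 7:51 AM–2:47 PM = 6 h 56 min; less 30 min break → 6 h 26 min
Fri: 7:07 AM–6:22 PM = 11 h 15 min; less 30 min break → 10 h 45 min
Sat: 8:30 AM–5:24 PM = 8 h 54 min; less 30 min break → 8 h 24 min
Sun: 9:03 AM–5:37 PM = 8 h 34 min; less 30 min break → 8 h 4 min
Thu reg 6 h 26 min / OT 0 h 0 min; Fri reg 9 h 0 min / OT 1 h 45 min; Sat reg 8 h 24 min / OT 0 h 0 min; Sun reg 8 h 4 min / OT 0 h 0 min.
Totals: regular 31 h 54 min, overtime 1 h 45 min.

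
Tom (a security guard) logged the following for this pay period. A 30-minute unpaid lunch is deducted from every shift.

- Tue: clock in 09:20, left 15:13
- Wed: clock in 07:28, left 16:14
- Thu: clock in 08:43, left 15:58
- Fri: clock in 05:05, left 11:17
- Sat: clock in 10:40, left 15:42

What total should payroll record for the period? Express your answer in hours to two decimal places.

Tue: 09:20–15:13 = 5 h 53 min; less 30 min break → 5 h 23 min
Wed: 07:28–16:14 = 8 h 46 min; less 30 min break → 8 h 16 min
Thu: 08:43–15:58 = 7 h 15 min; less 30 min break → 6 h 45 min
Fri: 05:05–11:17 = 6 h 12 min; less 30 min break → 5 h 42 min
Sat: 10:40–15:42 = 5 h 2 min; less 30 min break → 4 h 32 min
Total: 5 h 23 min + 8 h 16 min + 6 h 45 min + 5 h 42 min + 4 h 32 min = 30 h 38 min.

30.63 hours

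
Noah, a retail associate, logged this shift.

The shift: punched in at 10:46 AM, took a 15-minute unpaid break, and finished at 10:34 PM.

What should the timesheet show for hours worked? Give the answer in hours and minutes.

11 h 33 min

The shift: 10:46 AM–10:34 PM = 11 h 48 min; less 15 min break → 11 h 33 min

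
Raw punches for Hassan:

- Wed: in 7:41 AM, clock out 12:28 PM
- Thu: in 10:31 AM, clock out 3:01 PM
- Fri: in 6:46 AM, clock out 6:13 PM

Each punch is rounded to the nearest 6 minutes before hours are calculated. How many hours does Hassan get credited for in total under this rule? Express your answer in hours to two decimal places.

Wed: in 7:41 AM→7:42 AM, out 12:28 PM→12:30 PM; 4 h 48 min
Thu: in 10:31 AM→10:30 AM, out 3:01 PM→3:00 PM; 4 h 30 min
Fri: in 6:46 AM→6:48 AM, out 6:13 PM→6:12 PM; 11 h 24 min
Total credited: 20 h 42 min.

20.70 hours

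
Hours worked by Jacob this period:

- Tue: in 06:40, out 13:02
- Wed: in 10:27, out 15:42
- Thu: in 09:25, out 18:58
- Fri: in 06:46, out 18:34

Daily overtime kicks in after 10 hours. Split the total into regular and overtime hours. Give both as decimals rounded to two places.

Tue: 06:40–13:02 = 6 h 22 min
Wed: 10:27–15:42 = 5 h 15 min
Thu: 09:25–18:58 = 9 h 33 min
Fri: 06:46–18:34 = 11 h 48 min
Tue reg 6 h 22 min / OT 0 h 0 min; Wed reg 5 h 15 min / OT 0 h 0 min; Thu reg 9 h 33 min / OT 0 h 0 min; Fri reg 10 h 0 min / OT 1 h 48 min.
Totals: regular 31 h 10 min, overtime 1 h 48 min.

Regular 31.17 hours, overtime 1.80 hours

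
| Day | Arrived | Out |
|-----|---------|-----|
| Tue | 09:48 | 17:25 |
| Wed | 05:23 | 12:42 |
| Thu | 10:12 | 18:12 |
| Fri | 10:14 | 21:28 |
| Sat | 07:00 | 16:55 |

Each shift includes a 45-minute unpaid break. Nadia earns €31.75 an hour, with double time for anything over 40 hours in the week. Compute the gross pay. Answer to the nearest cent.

Tue: 09:48–17:25 = 7 h 37 min; less 45 min break → 6 h 52 min
Wed: 05:23–12:42 = 7 h 19 min; less 45 min break → 6 h 34 min
Thu: 10:12–18:12 = 8 h 0 min; less 45 min break → 7 h 15 min
Fri: 10:14–21:28 = 11 h 14 min; less 45 min break → 10 h 29 min
Sat: 07:00–16:55 = 9 h 55 min; less 45 min break → 9 h 10 min
Total worked: 40 h 20 min = 2420 min.
Regular 40 h 0 min = 2400 min at €31.75/h; overtime 0 h 20 min = 20 min at €63.50/h.
Pay = (2400 × €31.75 + 20 × €63.50) ÷ 60 = €1291.17.

€1291.17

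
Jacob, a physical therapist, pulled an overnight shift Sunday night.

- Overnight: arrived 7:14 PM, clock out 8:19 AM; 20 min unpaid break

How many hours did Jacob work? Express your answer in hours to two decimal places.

12.75 hours

Overnight: 7:14 PM → midnight = 4 h 46 min; midnight → 8:19 AM = 8 h 19 min; span 13 h 5 min; less 20 min break → 12 h 45 min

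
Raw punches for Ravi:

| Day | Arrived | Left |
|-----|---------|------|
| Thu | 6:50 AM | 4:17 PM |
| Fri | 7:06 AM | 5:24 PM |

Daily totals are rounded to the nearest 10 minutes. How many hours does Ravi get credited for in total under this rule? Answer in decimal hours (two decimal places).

Thu: 6:50 AM–4:17 PM = 9 h 27 min → rounds to 9 h 30 min
Fri: 7:06 AM–5:24 PM = 10 h 18 min → rounds to 10 h 20 min
Total credited: 19 h 50 min.

19.83 hours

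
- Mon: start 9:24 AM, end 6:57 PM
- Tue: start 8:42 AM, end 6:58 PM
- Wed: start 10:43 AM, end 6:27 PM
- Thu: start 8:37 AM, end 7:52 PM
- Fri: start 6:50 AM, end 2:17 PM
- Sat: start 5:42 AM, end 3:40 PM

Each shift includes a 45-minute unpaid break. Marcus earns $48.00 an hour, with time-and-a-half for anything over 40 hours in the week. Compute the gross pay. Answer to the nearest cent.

$2763.60

Mon: 9:24 AM–6:57 PM = 9 h 33 min; less 45 min break → 8 h 48 min
Tue: 8:42 AM–6:58 PM = 10 h 16 min; less 45 min break → 9 h 31 min
Wed: 10:43 AM–6:27 PM = 7 h 44 min; less 45 min break → 6 h 59 min
Thu: 8:37 AM–7:52 PM = 11 h 15 min; less 45 min break → 10 h 30 min
Fri: 6:50 AM–2:17 PM = 7 h 27 min; less 45 min break → 6 h 42 min
Sat: 5:42 AM–3:40 PM = 9 h 58 min; less 45 min break → 9 h 13 min
Total worked: 51 h 43 min = 3103 min.
Regular 40 h 0 min = 2400 min at $48.00/h; overtime 11 h 43 min = 703 min at $72.00/h.
Pay = (2400 × $48.00 + 703 × $72.00) ÷ 60 = $2763.60.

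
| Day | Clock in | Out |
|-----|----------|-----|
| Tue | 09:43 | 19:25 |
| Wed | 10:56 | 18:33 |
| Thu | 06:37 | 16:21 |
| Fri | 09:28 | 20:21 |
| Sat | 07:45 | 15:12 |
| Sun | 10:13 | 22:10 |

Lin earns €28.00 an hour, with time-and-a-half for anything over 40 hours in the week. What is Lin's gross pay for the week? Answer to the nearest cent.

Tue: 09:43–19:25 = 9 h 42 min
Wed: 10:56–18:33 = 7 h 37 min
Thu: 06:37–16:21 = 9 h 44 min
Fri: 09:28–20:21 = 10 h 53 min
Sat: 07:45–15:12 = 7 h 27 min
Sun: 10:13–22:10 = 11 h 57 min
Total worked: 57 h 20 min = 3440 min.
Regular 40 h 0 min = 2400 min at €28.00/h; overtime 17 h 20 min = 1040 min at €42.00/h.
Pay = (2400 × €28.00 + 1040 × €42.00) ÷ 60 = €1848.00.

€1848.00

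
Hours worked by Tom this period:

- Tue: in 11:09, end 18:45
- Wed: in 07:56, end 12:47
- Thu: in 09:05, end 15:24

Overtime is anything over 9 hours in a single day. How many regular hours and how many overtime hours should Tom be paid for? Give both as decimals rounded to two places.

Tue: 11:09–18:45 = 7 h 36 min
Wed: 07:56–12:47 = 4 h 51 min
Thu: 09:05–15:24 = 6 h 19 min
Tue reg 7 h 36 min / OT 0 h 0 min; Wed reg 4 h 51 min / OT 0 h 0 min; Thu reg 6 h 19 min / OT 0 h 0 min.
Totals: regular 18 h 46 min, overtime 0 h 0 min.

Regular 18.77 hours, overtime 0.00 hours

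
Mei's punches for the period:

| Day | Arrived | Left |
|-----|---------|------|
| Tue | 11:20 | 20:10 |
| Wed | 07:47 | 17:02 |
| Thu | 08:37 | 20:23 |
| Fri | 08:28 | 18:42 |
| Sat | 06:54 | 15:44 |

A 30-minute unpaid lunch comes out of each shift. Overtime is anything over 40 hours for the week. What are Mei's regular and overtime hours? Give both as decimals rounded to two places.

Regular 40.00 hours, overtime 6.42 hours

Tue: 11:20–20:10 = 8 h 50 min; less 30 min break → 8 h 20 min
Wed: 07:47–17:02 = 9 h 15 min; less 30 min break → 8 h 45 min
Thu: 08:37–20:23 = 11 h 46 min; less 30 min break → 11 h 16 min
Fri: 08:28–18:42 = 10 h 14 min; less 30 min break → 9 h 44 min
Sat: 06:54–15:44 = 8 h 50 min; less 30 min break → 8 h 20 min
Total worked: 46 h 25 min = 46.42 h.
Threshold 40 h → overtime 6 h 25 min, regular 40 h 0 min.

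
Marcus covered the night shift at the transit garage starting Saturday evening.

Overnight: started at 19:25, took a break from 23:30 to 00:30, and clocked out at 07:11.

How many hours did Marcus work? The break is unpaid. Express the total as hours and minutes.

10 h 46 min

Overnight: 19:25 → midnight = 4 h 35 min; midnight → 07:11 = 7 h 11 min; span 11 h 46 min; less 60 min break → 10 h 46 min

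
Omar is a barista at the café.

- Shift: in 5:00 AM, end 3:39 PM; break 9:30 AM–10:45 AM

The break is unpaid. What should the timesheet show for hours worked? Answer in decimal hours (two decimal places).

Shift: 5:00 AM–3:39 PM = 10 h 39 min; less 75 min break → 9 h 24 min

9.40 hours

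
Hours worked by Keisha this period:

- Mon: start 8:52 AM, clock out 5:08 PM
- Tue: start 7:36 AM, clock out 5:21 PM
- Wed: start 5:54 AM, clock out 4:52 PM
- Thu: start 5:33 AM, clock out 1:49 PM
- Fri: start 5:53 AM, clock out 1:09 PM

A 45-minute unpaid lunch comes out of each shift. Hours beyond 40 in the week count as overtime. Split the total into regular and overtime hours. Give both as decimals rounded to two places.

Mon: 8:52 AM–5:08 PM = 8 h 16 min; less 45 min break → 7 h 31 min
Tue: 7:36 AM–5:21 PM = 9 h 45 min; less 45 min break → 9 h 0 min
Wed: 5:54 AM–4:52 PM = 10 h 58 min; less 45 min break → 10 h 13 min
Thu: 5:33 AM–1:49 PM = 8 h 16 min; less 45 min break → 7 h 31 min
Fri: 5:53 AM–1:09 PM = 7 h 16 min; less 45 min break → 6 h 31 min
Total worked: 40 h 46 min = 40.77 h.
Threshold 40 h → overtime 0 h 46 min, regular 40 h 0 min.

Regular 40.00 hours, overtime 0.77 hours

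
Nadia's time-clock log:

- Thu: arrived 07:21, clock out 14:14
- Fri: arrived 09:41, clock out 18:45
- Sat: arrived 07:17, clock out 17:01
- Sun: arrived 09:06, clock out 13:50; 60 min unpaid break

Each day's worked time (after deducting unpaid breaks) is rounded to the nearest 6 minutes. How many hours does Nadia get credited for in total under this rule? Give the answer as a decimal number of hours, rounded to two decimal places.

Thu: 07:21–14:14 = 6 h 53 min → rounds to 6 h 54 min
Fri: 09:41–18:45 = 9 h 4 min → rounds to 9 h 6 min
Sat: 07:17–17:01 = 9 h 44 min → rounds to 9 h 42 min
Sun: 09:06–13:50 = 4 h 44 min − 60 min = 3 h 44 min → rounds to 3 h 42 min
Total credited: 29 h 24 min.

29.40 hours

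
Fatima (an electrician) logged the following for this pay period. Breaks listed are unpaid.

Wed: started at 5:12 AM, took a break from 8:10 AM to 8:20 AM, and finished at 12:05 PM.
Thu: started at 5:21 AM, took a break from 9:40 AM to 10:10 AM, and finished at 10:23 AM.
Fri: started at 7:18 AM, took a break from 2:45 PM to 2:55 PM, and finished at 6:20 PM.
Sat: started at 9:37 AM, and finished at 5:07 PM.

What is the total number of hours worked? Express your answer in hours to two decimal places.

Wed: 5:12 AM–12:05 PM = 6 h 53 min; less 10 min break → 6 h 43 min
Thu: 5:21 AM–10:23 AM = 5 h 2 min; less 30 min break → 4 h 32 min
Fri: 7:18 AM–6:20 PM = 11 h 2 min; less 10 min break → 10 h 52 min
Sat: 9:37 AM–5:07 PM = 7 h 30 min
Total: 6 h 43 min + 4 h 32 min + 10 h 52 min + 7 h 30 min = 29 h 37 min.

29.62 hours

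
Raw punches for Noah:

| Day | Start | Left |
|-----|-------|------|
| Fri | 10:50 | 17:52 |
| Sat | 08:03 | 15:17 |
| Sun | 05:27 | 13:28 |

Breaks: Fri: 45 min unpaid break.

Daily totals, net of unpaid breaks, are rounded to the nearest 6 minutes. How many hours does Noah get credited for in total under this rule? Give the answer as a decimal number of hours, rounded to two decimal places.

Fri: 10:50–17:52 = 7 h 2 min − 45 min = 6 h 17 min → rounds to 6 h 18 min
Sat: 08:03–15:17 = 7 h 14 min → rounds to 7 h 12 min
Sun: 05:27–13:28 = 8 h 1 min → rounds to 8 h 0 min
Total credited: 21 h 30 min.

21.50 hours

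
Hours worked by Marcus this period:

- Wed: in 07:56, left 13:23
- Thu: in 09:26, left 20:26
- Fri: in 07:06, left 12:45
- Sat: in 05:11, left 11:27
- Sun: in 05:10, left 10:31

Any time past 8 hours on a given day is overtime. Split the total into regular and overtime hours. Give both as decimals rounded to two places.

Wed: 07:56–13:23 = 5 h 27 min
Thu: 09:26–20:26 = 11 h 0 min
Fri: 07:06–12:45 = 5 h 39 min
Sat: 05:11–11:27 = 6 h 16 min
Sun: 05:10–10:31 = 5 h 21 min
Wed reg 5 h 27 min / OT 0 h 0 min; Thu reg 8 h 0 min / OT 3 h 0 min; Fri reg 5 h 39 min / OT 0 h 0 min; Sat reg 6 h 16 min / OT 0 h 0 min; Sun reg 5 h 21 min / OT 0 h 0 min.
Totals: regular 30 h 43 min, overtime 3 h 0 min.

Regular 30.72 hours, overtime 3.00 hours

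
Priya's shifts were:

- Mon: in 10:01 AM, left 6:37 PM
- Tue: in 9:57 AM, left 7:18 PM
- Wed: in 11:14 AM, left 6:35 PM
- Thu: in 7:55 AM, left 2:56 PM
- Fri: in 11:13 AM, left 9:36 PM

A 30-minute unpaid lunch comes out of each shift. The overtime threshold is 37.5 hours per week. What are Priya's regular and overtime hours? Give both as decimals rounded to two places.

Regular 37.50 hours, overtime 2.70 hours

Mon: 10:01 AM–6:37 PM = 8 h 36 min; less 30 min break → 8 h 6 min
Tue: 9:57 AM–7:18 PM = 9 h 21 min; less 30 min break → 8 h 51 min
Wed: 11:14 AM–6:35 PM = 7 h 21 min; less 30 min break → 6 h 51 min
Thu: 7:55 AM–2:56 PM = 7 h 1 min; less 30 min break → 6 h 31 min
Fri: 11:13 AM–9:36 PM = 10 h 23 min; less 30 min break → 9 h 53 min
Total worked: 40 h 12 min = 40.20 h.
Threshold 37.5 h → overtime 2 h 42 min, regular 37 h 30 min.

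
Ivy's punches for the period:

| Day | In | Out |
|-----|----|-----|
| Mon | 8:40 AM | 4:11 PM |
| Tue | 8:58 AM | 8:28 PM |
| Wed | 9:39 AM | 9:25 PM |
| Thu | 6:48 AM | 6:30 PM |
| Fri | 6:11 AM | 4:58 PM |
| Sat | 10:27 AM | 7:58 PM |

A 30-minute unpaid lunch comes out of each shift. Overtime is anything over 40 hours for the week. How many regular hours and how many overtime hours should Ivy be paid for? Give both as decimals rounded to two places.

Regular 40.00 hours, overtime 19.78 hours

Mon: 8:40 AM–4:11 PM = 7 h 31 min; less 30 min break → 7 h 1 min
Tue: 8:58 AM–8:28 PM = 11 h 30 min; less 30 min break → 11 h 0 min
Wed: 9:39 AM–9:25 PM = 11 h 46 min; less 30 min break → 11 h 16 min
Thu: 6:48 AM–6:30 PM = 11 h 42 min; less 30 min break → 11 h 12 min
Fri: 6:11 AM–4:58 PM = 10 h 47 min; less 30 min break → 10 h 17 min
Sat: 10:27 AM–7:58 PM = 9 h 31 min; less 30 min break → 9 h 1 min
Total worked: 59 h 47 min = 59.78 h.
Threshold 40 h → overtime 19 h 47 min, regular 40 h 0 min.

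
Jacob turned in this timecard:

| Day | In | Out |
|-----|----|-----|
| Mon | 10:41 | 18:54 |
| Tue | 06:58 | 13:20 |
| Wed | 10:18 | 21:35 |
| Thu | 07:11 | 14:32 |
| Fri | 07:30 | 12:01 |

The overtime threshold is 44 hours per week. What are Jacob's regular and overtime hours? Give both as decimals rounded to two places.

Regular 37.73 hours, overtime 0.00 hours

Mon: 10:41–18:54 = 8 h 13 min
Tue: 06:58–13:20 = 6 h 22 min
Wed: 10:18–21:35 = 11 h 17 min
Thu: 07:11–14:32 = 7 h 21 min
Fri: 07:30–12:01 = 4 h 31 min
Total worked: 37 h 44 min = 37.73 h.
Threshold 44 h → overtime 0 h 0 min, regular 37 h 44 min.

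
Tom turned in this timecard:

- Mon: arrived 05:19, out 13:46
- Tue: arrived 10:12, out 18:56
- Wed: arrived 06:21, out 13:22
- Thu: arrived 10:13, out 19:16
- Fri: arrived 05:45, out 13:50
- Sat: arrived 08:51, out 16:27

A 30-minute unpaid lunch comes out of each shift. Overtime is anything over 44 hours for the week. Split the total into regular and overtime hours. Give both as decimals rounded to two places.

Regular 44.00 hours, overtime 1.93 hours

Mon: 05:19–13:46 = 8 h 27 min; less 30 min break → 7 h 57 min
Tue: 10:12–18:56 = 8 h 44 min; less 30 min break → 8 h 14 min
Wed: 06:21–13:22 = 7 h 1 min; less 30 min break → 6 h 31 min
Thu: 10:13–19:16 = 9 h 3 min; less 30 min break → 8 h 33 min
Fri: 05:45–13:50 = 8 h 5 min; less 30 min break → 7 h 35 min
Sat: 08:51–16:27 = 7 h 36 min; less 30 min break → 7 h 6 min
Total worked: 45 h 56 min = 45.93 h.
Threshold 44 h → overtime 1 h 56 min, regular 44 h 0 min.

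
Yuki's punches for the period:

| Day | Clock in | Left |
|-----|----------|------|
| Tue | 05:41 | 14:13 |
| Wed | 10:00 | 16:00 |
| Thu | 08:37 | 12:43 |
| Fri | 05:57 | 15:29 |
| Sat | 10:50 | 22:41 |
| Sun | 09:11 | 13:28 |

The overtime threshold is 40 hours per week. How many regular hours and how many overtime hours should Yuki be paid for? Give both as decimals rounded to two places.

Regular 40.00 hours, overtime 4.30 hours

Tue: 05:41–14:13 = 8 h 32 min
Wed: 10:00–16:00 = 6 h 0 min
Thu: 08:37–12:43 = 4 h 6 min
Fri: 05:57–15:29 = 9 h 32 min
Sat: 10:50–22:41 = 11 h 51 min
Sun: 09:11–13:28 = 4 h 17 min
Total worked: 44 h 18 min = 44.30 h.
Threshold 40 h → overtime 4 h 18 min, regular 40 h 0 min.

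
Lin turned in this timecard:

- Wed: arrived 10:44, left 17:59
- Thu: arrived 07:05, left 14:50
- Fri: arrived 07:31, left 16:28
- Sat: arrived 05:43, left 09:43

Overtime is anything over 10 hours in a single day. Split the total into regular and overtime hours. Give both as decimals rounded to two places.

Regular 27.95 hours, overtime 0.00 hours

Wed: 10:44–17:59 = 7 h 15 min
Thu: 07:05–14:50 = 7 h 45 min
Fri: 07:31–16:28 = 8 h 57 min
Sat: 05:43–09:43 = 4 h 0 min
Wed reg 7 h 15 min / OT 0 h 0 min; Thu reg 7 h 45 min / OT 0 h 0 min; Fri reg 8 h 57 min / OT 0 h 0 min; Sat reg 4 h 0 min / OT 0 h 0 min.
Totals: regular 27 h 57 min, overtime 0 h 0 min.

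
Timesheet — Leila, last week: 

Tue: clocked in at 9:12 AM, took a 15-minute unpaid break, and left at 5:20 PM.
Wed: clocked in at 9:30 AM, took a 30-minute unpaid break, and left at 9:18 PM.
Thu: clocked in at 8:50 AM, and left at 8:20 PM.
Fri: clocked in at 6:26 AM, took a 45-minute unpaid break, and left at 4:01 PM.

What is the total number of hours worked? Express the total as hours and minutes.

39 h 31 min

Tue: 9:12 AM–5:20 PM = 8 h 8 min; less 15 min break → 7 h 53 min
Wed: 9:30 AM–9:18 PM = 11 h 48 min; less 30 min break → 11 h 18 min
Thu: 8:50 AM–8:20 PM = 11 h 30 min
Fri: 6:26 AM–4:01 PM = 9 h 35 min; less 45 min break → 8 h 50 min
Total: 7 h 53 min + 11 h 18 min + 11 h 30 min + 8 h 50 min = 39 h 31 min.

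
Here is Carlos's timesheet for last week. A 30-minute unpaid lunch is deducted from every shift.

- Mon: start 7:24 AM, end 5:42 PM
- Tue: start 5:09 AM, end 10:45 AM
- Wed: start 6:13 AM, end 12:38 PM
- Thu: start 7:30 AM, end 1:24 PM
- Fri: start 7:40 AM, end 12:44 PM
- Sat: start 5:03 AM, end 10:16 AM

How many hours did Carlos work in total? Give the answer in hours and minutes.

35 h 30 min

Mon: 7:24 AM–5:42 PM = 10 h 18 min; less 30 min break → 9 h 48 min
Tue: 5:09 AM–10:45 AM = 5 h 36 min; less 30 min break → 5 h 6 min
Wed: 6:13 AM–12:38 PM = 6 h 25 min; less 30 min break → 5 h 55 min
Thu: 7:30 AM–1:24 PM = 5 h 54 min; less 30 min break → 5 h 24 min
Fri: 7:40 AM–12:44 PM = 5 h 4 min; less 30 min break → 4 h 34 min
Sat: 5:03 AM–10:16 AM = 5 h 13 min; less 30 min break → 4 h 43 min
Total: 9 h 48 min + 5 h 6 min + 5 h 55 min + 5 h 24 min + 4 h 34 min + 4 h 43 min = 35 h 30 min.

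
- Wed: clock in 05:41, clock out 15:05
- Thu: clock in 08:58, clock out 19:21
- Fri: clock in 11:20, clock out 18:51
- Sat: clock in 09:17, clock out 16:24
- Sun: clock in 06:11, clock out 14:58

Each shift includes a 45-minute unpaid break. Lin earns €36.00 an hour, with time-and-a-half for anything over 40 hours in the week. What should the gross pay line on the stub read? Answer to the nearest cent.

€1420.20

Wed: 05:41–15:05 = 9 h 24 min; less 45 min break → 8 h 39 min
Thu: 08:58–19:21 = 10 h 23 min; less 45 min break → 9 h 38 min
Fri: 11:20–18:51 = 7 h 31 min; less 45 min break → 6 h 46 min
Sat: 09:17–16:24 = 7 h 7 min; less 45 min break → 6 h 22 min
Sun: 06:11–14:58 = 8 h 47 min; less 45 min break → 8 h 2 min
Total worked: 39 h 27 min = 2367 min.
Regular 39 h 27 min = 2367 min at €36.00/h; overtime 0 h 0 min = 0 min at €54.00/h.
Pay = (2367 × €36.00 + 0 × €54.00) ÷ 60 = €1420.20.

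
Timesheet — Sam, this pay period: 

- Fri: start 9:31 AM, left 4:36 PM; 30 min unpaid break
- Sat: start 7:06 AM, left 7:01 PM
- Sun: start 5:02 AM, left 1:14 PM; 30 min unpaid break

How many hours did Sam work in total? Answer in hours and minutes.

Fri: 9:31 AM–4:36 PM = 7 h 5 min; less 30 min break → 6 h 35 min
Sat: 7:06 AM–7:01 PM = 11 h 55 min
Sun: 5:02 AM–1:14 PM = 8 h 12 min; less 30 min break → 7 h 42 min
Total: 6 h 35 min + 11 h 55 min + 7 h 42 min = 26 h 12 min.

26 h 12 min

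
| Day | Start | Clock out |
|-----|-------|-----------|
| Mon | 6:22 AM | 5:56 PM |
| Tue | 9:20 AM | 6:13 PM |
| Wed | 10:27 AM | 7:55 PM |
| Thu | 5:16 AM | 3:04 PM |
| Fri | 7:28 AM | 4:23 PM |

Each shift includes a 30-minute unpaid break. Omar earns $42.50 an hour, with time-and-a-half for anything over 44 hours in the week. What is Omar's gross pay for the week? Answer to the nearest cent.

Mon: 6:22 AM–5:56 PM = 11 h 34 min; less 30 min break → 11 h 4 min
Tue: 9:20 AM–6:13 PM = 8 h 53 min; less 30 min break → 8 h 23 min
Wed: 10:27 AM–7:55 PM = 9 h 28 min; less 30 min break → 8 h 58 min
Thu: 5:16 AM–3:04 PM = 9 h 48 min; less 30 min break → 9 h 18 min
Fri: 7:28 AM–4:23 PM = 8 h 55 min; less 30 min break → 8 h 25 min
Total worked: 46 h 8 min = 2768 min.
Regular 44 h 0 min = 2640 min at $42.50/h; overtime 2 h 8 min = 128 min at $63.75/h.
Pay = (2640 × $42.50 + 128 × $63.75) ÷ 60 = $2006.00.

$2006.00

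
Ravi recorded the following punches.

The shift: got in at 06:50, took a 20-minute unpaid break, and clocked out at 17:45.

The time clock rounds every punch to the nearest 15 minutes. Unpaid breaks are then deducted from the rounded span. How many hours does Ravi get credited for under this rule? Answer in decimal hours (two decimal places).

The shift: in 06:50→06:45, out 17:45→17:45; 11 h 0 min − 20 min = 10 h 40 min

10.67 hours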